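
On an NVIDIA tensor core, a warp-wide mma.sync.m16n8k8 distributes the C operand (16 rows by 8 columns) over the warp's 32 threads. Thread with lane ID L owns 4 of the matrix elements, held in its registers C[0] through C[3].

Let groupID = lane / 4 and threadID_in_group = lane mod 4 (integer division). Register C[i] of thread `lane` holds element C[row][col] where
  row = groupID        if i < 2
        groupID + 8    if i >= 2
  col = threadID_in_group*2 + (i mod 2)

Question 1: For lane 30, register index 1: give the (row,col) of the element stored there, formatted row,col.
7,5

lane 30: gid=7 (30/4), tid=2 (30%4)
i=1: r=7+0=7, c=2*2+1=5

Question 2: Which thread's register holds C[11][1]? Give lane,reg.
12,3

r=11⇒gr=3,Rb=1  c=1⇒th=0,odd=1
L=3*4+0=12  i=1*2+1=3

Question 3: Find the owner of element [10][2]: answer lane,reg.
r:10=>grp=2,rB=1  c:2=>tig=1,lo=0
L=2*4+1=9  i=1*2+0=2

9,2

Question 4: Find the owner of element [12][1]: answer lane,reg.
r: 12->gid=4,r8=1  c: 1->tid=0,i&1=1
L=4*4+0=16  i=1*2+1=3

16,3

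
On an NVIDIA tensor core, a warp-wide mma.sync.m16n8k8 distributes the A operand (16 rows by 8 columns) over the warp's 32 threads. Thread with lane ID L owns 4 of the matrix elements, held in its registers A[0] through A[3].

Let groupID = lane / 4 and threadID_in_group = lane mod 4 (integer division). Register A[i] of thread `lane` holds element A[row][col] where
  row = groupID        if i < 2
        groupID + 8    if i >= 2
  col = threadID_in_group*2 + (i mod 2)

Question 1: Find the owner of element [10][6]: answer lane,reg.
r: 10->gid=2,r8=1  c: 6->tid=3,i&1=0
L=2*4+3=11  i=1*2+0=2

11,2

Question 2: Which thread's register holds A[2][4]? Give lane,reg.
r=2->g=2,rb=0  c=4->t=2,b0=0
L=2*4+2=10  i=0*2+0=0

10,0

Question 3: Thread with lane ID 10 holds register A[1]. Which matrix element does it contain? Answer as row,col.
2,5

10: G=2,T=2
[1] (2+0,2*2+1) = (2,5)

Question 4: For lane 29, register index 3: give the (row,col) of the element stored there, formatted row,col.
15,3

29: G=7,T=1
[3] (7+8,1*2+1) = (15,3)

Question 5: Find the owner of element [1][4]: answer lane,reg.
r=1⇒gr=1,Rb=0  c=4⇒th=2,odd=0
L=1*4+2=6  i=0*2+0=0

6,0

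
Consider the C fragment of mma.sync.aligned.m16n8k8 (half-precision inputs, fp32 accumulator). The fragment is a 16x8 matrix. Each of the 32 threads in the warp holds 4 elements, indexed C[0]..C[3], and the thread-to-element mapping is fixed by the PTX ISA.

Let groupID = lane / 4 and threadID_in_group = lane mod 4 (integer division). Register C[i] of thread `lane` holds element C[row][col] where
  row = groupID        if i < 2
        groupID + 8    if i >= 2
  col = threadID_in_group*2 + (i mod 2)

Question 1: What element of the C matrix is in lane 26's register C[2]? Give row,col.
14,4

lane 26: g=6 (26/4), t=2 (26%4)
i=2: r=6+8=14, c=2*2+0=4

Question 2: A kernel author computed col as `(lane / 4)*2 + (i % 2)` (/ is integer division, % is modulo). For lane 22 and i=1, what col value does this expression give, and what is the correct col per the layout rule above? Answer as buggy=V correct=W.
buggy=11 correct=5

`(lane / 4)*2 + (i % 2)`[22,1]⇒11
L=22⇒gr=22>>2=5, th=22&3=2
[1]⇒row 5+0=5  col 2·2+1=5
col: 11 vs 5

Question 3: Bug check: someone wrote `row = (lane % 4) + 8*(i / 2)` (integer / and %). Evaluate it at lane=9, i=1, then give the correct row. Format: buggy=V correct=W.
buggy=1 correct=2

`(lane % 4) + 8*(i / 2)`[9,1]->1
9: g=2,t=1
[1] (2+0,1*2+1) = (2,3)
row: 1 vs 2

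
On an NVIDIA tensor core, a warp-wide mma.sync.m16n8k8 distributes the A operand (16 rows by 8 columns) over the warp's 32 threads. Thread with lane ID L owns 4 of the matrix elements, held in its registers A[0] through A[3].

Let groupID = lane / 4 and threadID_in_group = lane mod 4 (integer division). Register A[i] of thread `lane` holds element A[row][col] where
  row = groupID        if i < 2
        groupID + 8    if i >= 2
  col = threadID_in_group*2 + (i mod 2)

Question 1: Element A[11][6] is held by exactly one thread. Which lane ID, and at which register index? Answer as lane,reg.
15,2

r: 11->gid=3,r8=1  c: 6->tid=3,i&1=0
L=3*4+3=15  i=1*2+0=2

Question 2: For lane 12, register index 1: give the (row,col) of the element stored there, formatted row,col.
3,1

L=12⇒gr=12>>2=3, th=12&3=0
[1]⇒row 3+0=3  col 0·2+1=1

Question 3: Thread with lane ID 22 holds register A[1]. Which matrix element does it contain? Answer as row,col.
lane 22: gr=5 (22/4), th=2 (22%4)
i=1: r=5+0=5, c=2*2+1=5

5,5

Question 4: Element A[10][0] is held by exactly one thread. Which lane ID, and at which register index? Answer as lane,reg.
r:10=>grp=2,rB=1  c:0=>tig=0,lo=0
L=2*4+0=8  i=1*2+0=2

8,2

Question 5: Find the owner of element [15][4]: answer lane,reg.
r=15→G=7,rhi=1  c=4→T=2,p=0
L=7*4+2=30  i=1*2+0=2

30,2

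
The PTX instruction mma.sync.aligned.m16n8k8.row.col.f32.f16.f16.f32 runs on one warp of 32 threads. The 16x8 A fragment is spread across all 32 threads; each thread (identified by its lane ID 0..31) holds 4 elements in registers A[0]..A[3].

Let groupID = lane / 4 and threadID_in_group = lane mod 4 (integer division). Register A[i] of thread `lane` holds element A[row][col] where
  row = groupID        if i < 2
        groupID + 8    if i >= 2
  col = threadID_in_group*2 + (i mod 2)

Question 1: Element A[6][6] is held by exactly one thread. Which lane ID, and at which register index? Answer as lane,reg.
r:6=>grp=6,rB=0  c:6=>tig=3,lo=0
L=6*4+3=27  i=0*2+0=0

27,0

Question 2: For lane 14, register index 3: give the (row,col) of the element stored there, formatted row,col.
11,5

lane 14: gr=3 (14/4), th=2 (14%4)
i=3: r=3+8=11, c=2*2+1=5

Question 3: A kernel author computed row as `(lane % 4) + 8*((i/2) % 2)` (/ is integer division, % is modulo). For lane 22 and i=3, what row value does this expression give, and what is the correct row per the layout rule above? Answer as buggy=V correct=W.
`(lane % 4) + 8*((i/2) % 2)`[22,3]=>10
22: grp=5,tig=2
[3] (5+8,2*2+1) = (13,5)
row: 10 vs 13

buggy=10 correct=13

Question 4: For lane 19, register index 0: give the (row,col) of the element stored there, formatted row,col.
4,6

19: gid=4,tid=3
[0] (4+0,3*2+0) = (4,6)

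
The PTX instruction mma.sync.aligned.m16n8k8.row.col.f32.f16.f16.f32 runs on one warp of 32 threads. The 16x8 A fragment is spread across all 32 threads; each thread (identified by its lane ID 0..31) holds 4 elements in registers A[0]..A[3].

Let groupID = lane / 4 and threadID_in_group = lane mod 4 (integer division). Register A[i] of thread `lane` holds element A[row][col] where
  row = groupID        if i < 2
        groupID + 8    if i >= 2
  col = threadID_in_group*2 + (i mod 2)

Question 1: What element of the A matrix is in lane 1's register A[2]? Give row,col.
8,2

1: gr=0,th=1
[2] (0+8,1*2+0) = (8,2)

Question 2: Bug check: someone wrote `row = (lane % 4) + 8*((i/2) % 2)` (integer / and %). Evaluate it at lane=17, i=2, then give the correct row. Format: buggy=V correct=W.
`(lane % 4) + 8*((i/2) % 2)`[17,2]⇒9
lane 17: gr=4 (17/4), th=1 (17%4)
i=2: r=4+8=12, c=1*2+0=2
row: 9 vs 12

buggy=9 correct=12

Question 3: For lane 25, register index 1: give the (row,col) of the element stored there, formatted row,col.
lane 25: G=6 (25/4), T=1 (25%4)
i=1: r=6+0=6, c=1*2+1=3

6,3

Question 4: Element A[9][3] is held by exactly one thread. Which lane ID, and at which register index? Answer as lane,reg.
r=9->g=1,rb=1  c=3->t=1,b0=1
L=1*4+1=5  i=1*2+1=3

5,3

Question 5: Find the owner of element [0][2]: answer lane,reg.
r=0⇒gr=0,Rb=0  c=2⇒th=1,odd=0
L=0*4+1=1  i=0*2+0=0

1,0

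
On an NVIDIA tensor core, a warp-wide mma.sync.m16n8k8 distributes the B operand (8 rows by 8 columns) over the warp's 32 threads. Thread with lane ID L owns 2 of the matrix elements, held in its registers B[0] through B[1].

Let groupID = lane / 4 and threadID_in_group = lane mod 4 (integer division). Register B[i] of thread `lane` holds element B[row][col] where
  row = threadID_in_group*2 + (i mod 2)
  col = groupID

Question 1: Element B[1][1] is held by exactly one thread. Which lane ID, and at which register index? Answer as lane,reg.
c=1->g=1  r=1->t=0,b0=1
L=1*4+0=4  i=1=1

4,1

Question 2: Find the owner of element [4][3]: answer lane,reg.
14,0

c:3=>grp=3  r:4=>tig=2,lo=0
L=3*4+2=14  i=0=0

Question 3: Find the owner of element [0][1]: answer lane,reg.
4,0

c=1->g=1  r=0->t=0,b0=0
L=1*4+0=4  i=0=0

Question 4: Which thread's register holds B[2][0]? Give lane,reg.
c: 0->gid=0  r: 2->tid=1,i&1=0
L=0*4+1=1  i=0=0

1,0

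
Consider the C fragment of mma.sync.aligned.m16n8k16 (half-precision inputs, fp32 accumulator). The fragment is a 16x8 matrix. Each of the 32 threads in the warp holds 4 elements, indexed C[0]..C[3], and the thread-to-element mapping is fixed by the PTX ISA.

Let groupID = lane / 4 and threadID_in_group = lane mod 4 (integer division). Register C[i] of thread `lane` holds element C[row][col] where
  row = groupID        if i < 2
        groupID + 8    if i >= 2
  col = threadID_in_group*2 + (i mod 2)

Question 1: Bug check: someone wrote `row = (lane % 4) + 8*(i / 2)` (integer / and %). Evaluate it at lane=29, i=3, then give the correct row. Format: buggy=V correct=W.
buggy=9 correct=15

`(lane % 4) + 8*(i / 2)`[29,3]->9
lane 29: g=7 (29/4), t=1 (29%4)
i=3: r=7+8=15, c=1*2+1=3
row: 9 vs 15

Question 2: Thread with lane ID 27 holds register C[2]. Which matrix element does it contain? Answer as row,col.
14,6

27: grp=6,tig=3
[2] (6+8,3*2+0) = (14,6)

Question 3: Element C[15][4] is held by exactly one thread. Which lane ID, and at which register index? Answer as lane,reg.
r=15⇒gr=7,Rb=1  c=4⇒th=2,odd=0
L=7*4+2=30  i=1*2+0=2

30,2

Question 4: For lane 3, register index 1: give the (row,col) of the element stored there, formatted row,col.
L=3→G=3>>2=0, T=3&3=3
[1]→row 0+0=0  col 3·2+1=7

0,7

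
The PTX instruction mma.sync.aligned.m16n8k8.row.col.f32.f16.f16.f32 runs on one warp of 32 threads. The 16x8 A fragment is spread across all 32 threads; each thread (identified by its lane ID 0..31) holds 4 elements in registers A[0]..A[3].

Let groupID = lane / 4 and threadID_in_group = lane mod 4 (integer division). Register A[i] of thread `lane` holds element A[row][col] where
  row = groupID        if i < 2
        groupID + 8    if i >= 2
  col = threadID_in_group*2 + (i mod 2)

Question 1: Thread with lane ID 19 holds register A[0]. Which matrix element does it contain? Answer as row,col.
lane 19: gr=4 (19/4), th=3 (19%4)
i=0: r=4+0=4, c=3*2+0=6

4,6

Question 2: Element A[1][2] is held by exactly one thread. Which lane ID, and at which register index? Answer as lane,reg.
r=1⇒gr=1,Rb=0  c=2⇒th=1,odd=0
L=1*4+1=5  i=0*2+0=0

5,0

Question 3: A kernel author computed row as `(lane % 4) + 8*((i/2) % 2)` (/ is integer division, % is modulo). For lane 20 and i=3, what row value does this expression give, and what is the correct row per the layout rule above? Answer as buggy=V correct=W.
buggy=8 correct=13

`(lane % 4) + 8*((i/2) % 2)`[20,3]=>8
20: grp=5,tig=0
[3] (5+8,0*2+1) = (13,1)
row: 8 vs 13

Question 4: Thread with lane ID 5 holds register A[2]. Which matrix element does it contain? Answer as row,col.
lane 5: grp=1 (5/4), tig=1 (5%4)
i=2: r=1+8=9, c=1*2+0=2

9,2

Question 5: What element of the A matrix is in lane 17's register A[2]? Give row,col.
L=17->gid=17>>2=4, tid=17&3=1
[2]->row 4+8=12  col 1·2+0=2

12,2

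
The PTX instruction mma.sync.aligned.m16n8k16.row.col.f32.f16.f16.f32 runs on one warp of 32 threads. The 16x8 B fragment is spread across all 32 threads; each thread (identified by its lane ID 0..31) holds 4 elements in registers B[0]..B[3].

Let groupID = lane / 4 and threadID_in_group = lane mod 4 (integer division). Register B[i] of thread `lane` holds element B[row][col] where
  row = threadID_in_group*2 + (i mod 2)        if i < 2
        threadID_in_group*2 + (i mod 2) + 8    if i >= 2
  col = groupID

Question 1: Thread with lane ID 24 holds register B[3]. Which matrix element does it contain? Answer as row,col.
lane 24⇒24/4=6, 24 mod 4=0
i=3  r:2·0+1+8⇒9  c:6

9,6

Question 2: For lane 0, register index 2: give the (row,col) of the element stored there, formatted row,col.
8,0

lane 0: grp=0 (0/4), tig=0 (0%4)
i=2: r=0*2+0+8=8, c=grp=0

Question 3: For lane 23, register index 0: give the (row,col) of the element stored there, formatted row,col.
lane 23: grp=5 (23/4), tig=3 (23%4)
i=0: r=3*2+0+0=6, c=grp=5

6,5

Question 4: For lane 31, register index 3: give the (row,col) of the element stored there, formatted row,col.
15,7

31: G=7,T=3
[3] (3*2+1+8,7) = (15,7)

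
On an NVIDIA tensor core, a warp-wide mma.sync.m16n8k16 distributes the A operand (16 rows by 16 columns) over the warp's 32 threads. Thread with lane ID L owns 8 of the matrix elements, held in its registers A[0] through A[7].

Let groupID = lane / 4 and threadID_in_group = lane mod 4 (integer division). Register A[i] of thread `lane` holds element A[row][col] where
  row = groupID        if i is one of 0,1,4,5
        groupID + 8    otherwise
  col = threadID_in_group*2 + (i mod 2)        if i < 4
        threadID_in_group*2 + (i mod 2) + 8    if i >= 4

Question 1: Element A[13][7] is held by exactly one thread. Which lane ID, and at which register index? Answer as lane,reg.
r=13⇒gr=5,Rb=1  c=7⇒Cb=0,th=3,odd=1
L=5*4+3=23  i=0*4+1*2+1=3

23,3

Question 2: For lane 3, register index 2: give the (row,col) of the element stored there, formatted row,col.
lane 3->3/4=0, 3 mod 4=3
i=2  r:0+8->8  c:2·3+0+0->6

8,6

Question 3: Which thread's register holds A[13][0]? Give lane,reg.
r: 13->gid=5,r8=1  c: 0->c8=0,tid=0,i&1=0
L=5*4+0=20  i=0*4+1*2+0=2

20,2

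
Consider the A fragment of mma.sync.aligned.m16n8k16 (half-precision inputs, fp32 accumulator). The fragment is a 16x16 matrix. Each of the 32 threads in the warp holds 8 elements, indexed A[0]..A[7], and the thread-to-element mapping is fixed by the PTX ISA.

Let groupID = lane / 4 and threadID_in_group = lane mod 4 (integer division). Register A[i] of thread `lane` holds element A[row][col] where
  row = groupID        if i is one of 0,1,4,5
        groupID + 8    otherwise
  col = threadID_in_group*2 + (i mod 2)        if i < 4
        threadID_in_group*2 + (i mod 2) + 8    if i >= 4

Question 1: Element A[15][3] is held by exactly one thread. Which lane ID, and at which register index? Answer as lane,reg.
r:15=>grp=7,rB=1  c:3=>cB=0,tig=1,lo=1
L=7*4+1=29  i=0*4+1*2+1=3

29,3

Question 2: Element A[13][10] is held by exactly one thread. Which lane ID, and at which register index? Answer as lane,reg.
r:13=>grp=5,rB=1  c:10=>cB=1,tig=1,lo=0
L=5*4+1=21  i=1*4+1*2+0=6

21,6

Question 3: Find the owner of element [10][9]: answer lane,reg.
8,7

r:10=>grp=2,rB=1  c:9=>cB=1,tig=0,lo=1
L=2*4+0=8  i=1*4+1*2+1=7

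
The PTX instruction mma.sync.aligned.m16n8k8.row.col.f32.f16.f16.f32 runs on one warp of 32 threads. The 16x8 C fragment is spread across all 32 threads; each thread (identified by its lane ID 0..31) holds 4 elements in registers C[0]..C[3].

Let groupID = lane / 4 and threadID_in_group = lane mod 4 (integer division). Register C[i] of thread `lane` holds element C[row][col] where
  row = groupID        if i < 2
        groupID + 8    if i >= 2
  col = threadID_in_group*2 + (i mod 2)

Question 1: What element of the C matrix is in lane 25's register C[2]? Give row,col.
lane 25: gr=6 (25/4), th=1 (25%4)
i=2: r=6+8=14, c=1*2+0=2

14,2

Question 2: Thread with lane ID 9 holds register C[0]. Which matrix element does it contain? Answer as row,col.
9: gid=2,tid=1
[0] (2+0,1*2+0) = (2,2)

2,2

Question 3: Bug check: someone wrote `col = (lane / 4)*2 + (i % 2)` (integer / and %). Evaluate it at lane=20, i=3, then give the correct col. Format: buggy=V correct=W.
`(lane / 4)*2 + (i % 2)`[20,3]⇒11
lane 20: gr=5 (20/4), th=0 (20%4)
i=3: r=5+8=13, c=0*2+1=1
col: 11 vs 1

buggy=11 correct=1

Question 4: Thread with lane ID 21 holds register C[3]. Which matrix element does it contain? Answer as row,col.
13,3

lane 21: gid=5 (21/4), tid=1 (21%4)
i=3: r=5+8=13, c=1*2+1=3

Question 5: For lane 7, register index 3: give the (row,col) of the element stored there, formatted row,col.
lane 7->7/4=1, 7 mod 4=3
i=3  r:1+8->9  c:2·3+1->7

9,7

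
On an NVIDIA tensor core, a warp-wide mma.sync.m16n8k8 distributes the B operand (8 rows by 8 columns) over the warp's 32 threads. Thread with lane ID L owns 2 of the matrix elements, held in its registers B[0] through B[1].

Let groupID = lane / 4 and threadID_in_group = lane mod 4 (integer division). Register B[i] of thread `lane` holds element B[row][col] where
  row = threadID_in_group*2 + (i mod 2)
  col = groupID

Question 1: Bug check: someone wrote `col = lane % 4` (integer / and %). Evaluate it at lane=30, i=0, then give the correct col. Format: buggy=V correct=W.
`lane % 4`[30,0]->2
L=30->gid=30>>2=7, tid=30&3=2
[0]->row 2·2+0=4  col gid=7
col: 2 vs 7

buggy=2 correct=7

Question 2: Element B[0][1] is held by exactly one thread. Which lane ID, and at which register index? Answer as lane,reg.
c=1→G=1  r=0→T=0,p=0
L=1*4+0=4  i=0=0

4,0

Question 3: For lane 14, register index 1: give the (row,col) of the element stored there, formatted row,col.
lane 14: G=3 (14/4), T=2 (14%4)
i=1: r=2*2+1=5, c=G=3

5,3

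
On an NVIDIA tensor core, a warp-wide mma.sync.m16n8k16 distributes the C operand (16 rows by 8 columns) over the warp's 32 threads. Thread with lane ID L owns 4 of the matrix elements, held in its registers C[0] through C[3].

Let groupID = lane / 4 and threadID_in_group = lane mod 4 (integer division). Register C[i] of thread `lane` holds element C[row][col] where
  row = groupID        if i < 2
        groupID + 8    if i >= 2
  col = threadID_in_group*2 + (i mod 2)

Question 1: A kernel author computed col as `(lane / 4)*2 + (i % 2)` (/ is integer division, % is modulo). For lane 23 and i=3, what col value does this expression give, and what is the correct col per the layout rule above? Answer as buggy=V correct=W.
`(lane / 4)*2 + (i % 2)`[23,3]=>11
23: grp=5,tig=3
[3] (5+8,3*2+1) = (13,7)
col: 11 vs 7

buggy=11 correct=7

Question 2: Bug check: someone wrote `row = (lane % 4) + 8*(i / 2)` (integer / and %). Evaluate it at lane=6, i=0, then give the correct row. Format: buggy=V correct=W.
buggy=2 correct=1

`(lane % 4) + 8*(i / 2)`[6,0]⇒2
lane 6: gr=1 (6/4), th=2 (6%4)
i=0: r=1+0=1, c=2*2+0=4
row: 2 vs 1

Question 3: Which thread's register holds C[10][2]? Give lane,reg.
r=10⇒gr=2,Rb=1  c=2⇒th=1,odd=0
L=2*4+1=9  i=1*2+0=2

9,2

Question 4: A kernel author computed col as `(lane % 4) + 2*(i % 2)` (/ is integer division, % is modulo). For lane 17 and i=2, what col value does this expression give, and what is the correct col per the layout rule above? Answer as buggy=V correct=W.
buggy=1 correct=2

`(lane % 4) + 2*(i % 2)`[17,2]->1
17: g=4,t=1
[2] (4+8,1*2+0) = (12,2)
col: 1 vs 2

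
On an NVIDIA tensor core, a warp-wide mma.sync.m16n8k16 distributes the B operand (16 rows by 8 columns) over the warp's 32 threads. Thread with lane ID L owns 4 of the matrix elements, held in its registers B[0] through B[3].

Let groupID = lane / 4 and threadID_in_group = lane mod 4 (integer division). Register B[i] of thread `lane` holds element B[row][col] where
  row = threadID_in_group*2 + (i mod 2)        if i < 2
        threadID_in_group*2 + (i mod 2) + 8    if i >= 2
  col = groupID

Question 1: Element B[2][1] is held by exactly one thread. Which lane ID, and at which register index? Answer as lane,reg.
c=1→G=1  r=2→rhi=0,T=1,p=0
L=1*4+1=5  i=0*2+0=0

5,0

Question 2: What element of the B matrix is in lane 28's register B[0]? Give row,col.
L=28->g=28>>2=7, t=28&3=0
[0]->row 0·2+0+0=0  col g=7

0,7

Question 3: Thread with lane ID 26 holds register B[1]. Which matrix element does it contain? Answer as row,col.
5,6

L=26→G=26>>2=6, T=26&3=2
[1]→row 2·2+1+0=5  col G=6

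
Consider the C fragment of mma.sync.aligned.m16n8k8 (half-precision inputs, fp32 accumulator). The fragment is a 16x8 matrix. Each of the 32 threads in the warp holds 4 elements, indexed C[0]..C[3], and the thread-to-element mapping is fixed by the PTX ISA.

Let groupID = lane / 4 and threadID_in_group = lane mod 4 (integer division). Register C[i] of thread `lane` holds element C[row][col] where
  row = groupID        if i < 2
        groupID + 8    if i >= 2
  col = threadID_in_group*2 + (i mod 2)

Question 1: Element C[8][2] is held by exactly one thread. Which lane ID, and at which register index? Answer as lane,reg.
1,2

r=8⇒gr=0,Rb=1  c=2⇒th=1,odd=0
L=0*4+1=1  i=1*2+0=2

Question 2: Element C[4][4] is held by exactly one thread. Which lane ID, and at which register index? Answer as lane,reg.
r:4=>grp=4,rB=0  c:4=>tig=2,lo=0
L=4*4+2=18  i=0*2+0=0

18,0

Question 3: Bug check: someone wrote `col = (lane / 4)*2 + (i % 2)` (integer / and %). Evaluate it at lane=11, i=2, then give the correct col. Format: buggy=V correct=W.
buggy=4 correct=6

`(lane / 4)*2 + (i % 2)`[11,2]->4
lane 11: gid=2 (11/4), tid=3 (11%4)
i=2: r=2+8=10, c=3*2+0=6
col: 4 vs 6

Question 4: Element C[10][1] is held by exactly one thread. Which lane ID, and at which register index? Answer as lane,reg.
8,3

r=10→G=2,rhi=1  c=1→T=0,p=1
L=2*4+0=8  i=1*2+1=3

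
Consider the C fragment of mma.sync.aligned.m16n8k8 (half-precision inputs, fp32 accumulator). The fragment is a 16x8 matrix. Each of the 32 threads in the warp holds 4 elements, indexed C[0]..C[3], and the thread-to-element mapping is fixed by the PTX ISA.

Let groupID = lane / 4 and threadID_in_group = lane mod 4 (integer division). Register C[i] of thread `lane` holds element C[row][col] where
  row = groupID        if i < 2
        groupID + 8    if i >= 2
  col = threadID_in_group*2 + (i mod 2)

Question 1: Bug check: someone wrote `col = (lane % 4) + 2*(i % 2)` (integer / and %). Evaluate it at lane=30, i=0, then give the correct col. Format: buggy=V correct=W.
`(lane % 4) + 2*(i % 2)`[30,0]→2
30: G=7,T=2
[0] (7+0,2*2+0) = (7,4)
col: 2 vs 4

buggy=2 correct=4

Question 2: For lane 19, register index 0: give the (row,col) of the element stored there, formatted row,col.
4,6

lane 19=>19/4=4, 19 mod 4=3
i=0  r:4+0=>4  c:2·3+0=>6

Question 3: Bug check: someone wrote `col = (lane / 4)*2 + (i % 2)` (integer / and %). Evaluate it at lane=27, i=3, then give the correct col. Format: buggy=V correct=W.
`(lane / 4)*2 + (i % 2)`[27,3]->13
L=27->gid=27>>2=6, tid=27&3=3
[3]->row 6+8=14  col 3·2+1=7
col: 13 vs 7

buggy=13 correct=7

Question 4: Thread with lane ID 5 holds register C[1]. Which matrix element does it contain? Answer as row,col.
L=5→G=5>>2=1, T=5&3=1
[1]→row 1+0=1  col 1·2+1=3

1,3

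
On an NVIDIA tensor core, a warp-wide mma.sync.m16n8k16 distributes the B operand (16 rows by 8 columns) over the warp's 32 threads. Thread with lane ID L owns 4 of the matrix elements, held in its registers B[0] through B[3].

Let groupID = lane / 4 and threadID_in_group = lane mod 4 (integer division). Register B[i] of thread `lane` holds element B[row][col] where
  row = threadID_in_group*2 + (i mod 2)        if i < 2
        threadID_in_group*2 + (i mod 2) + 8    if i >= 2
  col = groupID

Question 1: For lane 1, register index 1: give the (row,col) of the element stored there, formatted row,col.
lane 1: g=0 (1/4), t=1 (1%4)
i=1: r=1*2+1+0=3, c=g=0

3,0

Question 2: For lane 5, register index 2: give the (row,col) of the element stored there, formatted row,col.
10,1

5: g=1,t=1
[2] (1*2+0+8,1) = (10,1)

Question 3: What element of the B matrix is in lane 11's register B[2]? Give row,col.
lane 11: G=2 (11/4), T=3 (11%4)
i=2: r=3*2+0+8=14, c=G=2

14,2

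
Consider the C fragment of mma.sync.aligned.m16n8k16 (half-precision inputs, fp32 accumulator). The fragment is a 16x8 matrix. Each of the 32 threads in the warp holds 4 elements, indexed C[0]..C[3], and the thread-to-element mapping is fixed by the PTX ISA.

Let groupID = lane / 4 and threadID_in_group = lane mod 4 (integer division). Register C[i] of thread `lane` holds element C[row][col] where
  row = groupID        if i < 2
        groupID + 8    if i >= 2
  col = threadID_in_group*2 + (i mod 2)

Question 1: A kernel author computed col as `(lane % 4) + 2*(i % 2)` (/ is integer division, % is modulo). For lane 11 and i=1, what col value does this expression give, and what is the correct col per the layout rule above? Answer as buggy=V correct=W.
buggy=5 correct=7

`(lane % 4) + 2*(i % 2)`[11,1]=>5
L=11=>grp=11>>2=2, tig=11&3=3
[1]=>row 2+0=2  col 3·2+1=7
col: 5 vs 7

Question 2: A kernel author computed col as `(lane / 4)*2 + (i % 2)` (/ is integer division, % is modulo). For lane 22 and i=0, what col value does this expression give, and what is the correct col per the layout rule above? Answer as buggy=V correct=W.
`(lane / 4)*2 + (i % 2)`[22,0]->10
lane 22->22/4=5, 22 mod 4=2
i=0  r:5+0->5  c:2·2+0->4
col: 10 vs 4

buggy=10 correct=4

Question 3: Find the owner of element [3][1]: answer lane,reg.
12,1

r=3⇒gr=3,Rb=0  c=1⇒th=0,odd=1
L=3*4+0=12  i=0*2+1=1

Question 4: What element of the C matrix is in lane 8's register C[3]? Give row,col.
10,1

L=8->g=8>>2=2, t=8&3=0
[3]->row 2+8=10  col 0·2+1=1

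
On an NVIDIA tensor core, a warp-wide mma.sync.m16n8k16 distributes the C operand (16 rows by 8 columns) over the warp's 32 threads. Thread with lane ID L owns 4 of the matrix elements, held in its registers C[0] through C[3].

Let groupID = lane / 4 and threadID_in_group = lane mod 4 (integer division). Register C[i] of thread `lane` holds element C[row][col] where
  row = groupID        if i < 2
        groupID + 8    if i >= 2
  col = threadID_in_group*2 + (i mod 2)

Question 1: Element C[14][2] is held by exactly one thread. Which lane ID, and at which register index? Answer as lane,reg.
r=14->g=6,rb=1  c=2->t=1,b0=0
L=6*4+1=25  i=1*2+0=2

25,2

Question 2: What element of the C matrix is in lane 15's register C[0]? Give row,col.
3,6

lane 15⇒15/4=3, 15 mod 4=3
i=0  r:3+0⇒3  c:2·3+0⇒6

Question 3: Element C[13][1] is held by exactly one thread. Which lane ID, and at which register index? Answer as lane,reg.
r=13⇒gr=5,Rb=1  c=1⇒th=0,odd=1
L=5*4+0=20  i=1*2+1=3

20,3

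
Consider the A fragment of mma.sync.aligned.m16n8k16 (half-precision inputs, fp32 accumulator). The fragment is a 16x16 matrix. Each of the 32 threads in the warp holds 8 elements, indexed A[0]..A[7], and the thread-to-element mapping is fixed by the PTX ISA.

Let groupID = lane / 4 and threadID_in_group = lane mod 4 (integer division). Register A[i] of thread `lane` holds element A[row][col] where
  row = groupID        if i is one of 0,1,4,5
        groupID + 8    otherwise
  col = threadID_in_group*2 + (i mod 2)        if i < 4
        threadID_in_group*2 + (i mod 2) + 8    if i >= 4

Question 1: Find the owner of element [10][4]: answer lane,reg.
r=10->g=2,rb=1  c=4->cb=0,t=2,b0=0
L=2*4+2=10  i=0*4+1*2+0=2

10,2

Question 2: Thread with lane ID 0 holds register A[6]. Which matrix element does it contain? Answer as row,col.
8,8

L=0->gid=0>>2=0, tid=0&3=0
[6]->row 0+8=8  col 0·2+0+8=8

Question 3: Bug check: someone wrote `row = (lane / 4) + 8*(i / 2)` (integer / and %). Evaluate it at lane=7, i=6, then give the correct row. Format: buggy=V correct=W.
buggy=25 correct=9

`(lane / 4) + 8*(i / 2)`[7,6]=>25
lane 7=>7/4=1, 7 mod 4=3
i=6  r:1+8=>9  c:2·3+0+8=>14
row: 25 vs 9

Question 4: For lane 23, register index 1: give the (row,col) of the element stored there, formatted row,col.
5,7

L=23→G=23>>2=5, T=23&3=3
[1]→row 5+0=5  col 3·2+1+0=7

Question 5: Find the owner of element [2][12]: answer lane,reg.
r: 2->gid=2,r8=0  c: 12->c8=1,tid=2,i&1=0
L=2*4+2=10  i=1*4+0*2+0=4

10,4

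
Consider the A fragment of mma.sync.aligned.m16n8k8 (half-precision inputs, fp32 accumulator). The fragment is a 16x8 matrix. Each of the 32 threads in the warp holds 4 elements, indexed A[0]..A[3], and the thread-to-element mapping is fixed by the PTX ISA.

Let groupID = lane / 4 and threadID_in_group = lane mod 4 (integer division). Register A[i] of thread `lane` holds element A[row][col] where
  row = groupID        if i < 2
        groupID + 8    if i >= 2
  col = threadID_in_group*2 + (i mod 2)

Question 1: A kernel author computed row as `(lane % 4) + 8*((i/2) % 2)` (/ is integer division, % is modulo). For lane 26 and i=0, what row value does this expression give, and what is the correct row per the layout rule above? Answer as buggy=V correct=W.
buggy=2 correct=6

`(lane % 4) + 8*((i/2) % 2)`[26,0]→2
lane 26→26/4=6, 26 mod 4=2
i=0  r:6+0→6  c:2·2+0→4
row: 2 vs 6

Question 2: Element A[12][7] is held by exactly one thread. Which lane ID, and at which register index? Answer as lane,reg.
r:12=>grp=4,rB=1  c:7=>tig=3,lo=1
L=4*4+3=19  i=1*2+1=3

19,3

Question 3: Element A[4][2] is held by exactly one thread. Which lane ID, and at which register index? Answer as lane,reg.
17,0

r: 4->gid=4,r8=0  c: 2->tid=1,i&1=0
L=4*4+1=17  i=0*2+0=0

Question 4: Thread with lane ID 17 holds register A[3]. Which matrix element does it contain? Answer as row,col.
12,3

17: gid=4,tid=1
[3] (4+8,1*2+1) = (12,3)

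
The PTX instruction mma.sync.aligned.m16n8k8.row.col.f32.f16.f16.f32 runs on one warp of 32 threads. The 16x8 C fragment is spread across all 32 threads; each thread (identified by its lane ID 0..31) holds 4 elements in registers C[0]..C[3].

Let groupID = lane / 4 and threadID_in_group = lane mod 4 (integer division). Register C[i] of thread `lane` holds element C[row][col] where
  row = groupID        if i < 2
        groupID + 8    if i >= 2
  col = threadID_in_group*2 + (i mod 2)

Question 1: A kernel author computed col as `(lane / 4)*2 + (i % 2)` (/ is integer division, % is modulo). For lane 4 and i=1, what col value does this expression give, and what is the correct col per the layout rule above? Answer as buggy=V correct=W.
buggy=3 correct=1

`(lane / 4)*2 + (i % 2)`[4,1]=>3
lane 4: grp=1 (4/4), tig=0 (4%4)
i=1: r=1+0=1, c=0*2+1=1
col: 3 vs 1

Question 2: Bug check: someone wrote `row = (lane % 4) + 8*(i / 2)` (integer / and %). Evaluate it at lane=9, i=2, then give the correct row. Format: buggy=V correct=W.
`(lane % 4) + 8*(i / 2)`[9,2]->9
L=9->g=9>>2=2, t=9&3=1
[2]->row 2+8=10  col 1·2+0=2
row: 9 vs 10

buggy=9 correct=10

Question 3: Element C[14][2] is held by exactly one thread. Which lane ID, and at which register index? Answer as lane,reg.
r=14⇒gr=6,Rb=1  c=2⇒th=1,odd=0
L=6*4+1=25  i=1*2+0=2

25,2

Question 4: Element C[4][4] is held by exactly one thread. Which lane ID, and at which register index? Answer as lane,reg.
18,0

r: 4->gid=4,r8=0  c: 4->tid=2,i&1=0
L=4*4+2=18  i=0*2+0=0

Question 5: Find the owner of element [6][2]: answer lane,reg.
r=6⇒gr=6,Rb=0  c=2⇒th=1,odd=0
L=6*4+1=25  i=0*2+0=0

25,0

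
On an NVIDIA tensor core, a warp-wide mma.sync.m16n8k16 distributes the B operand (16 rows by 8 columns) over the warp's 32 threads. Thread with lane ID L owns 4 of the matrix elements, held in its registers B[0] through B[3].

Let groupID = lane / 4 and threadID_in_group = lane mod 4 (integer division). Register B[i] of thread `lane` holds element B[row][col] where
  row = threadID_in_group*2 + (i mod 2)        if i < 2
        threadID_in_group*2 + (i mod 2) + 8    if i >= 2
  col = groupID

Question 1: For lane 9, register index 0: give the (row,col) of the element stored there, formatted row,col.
2,2

L=9→G=9>>2=2, T=9&3=1
[0]→row 1·2+0+0=2  col G=2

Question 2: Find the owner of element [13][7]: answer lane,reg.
c=7→G=7  r=13→rhi=1,T=2,p=1
L=7*4+2=30  i=1*2+1=3

30,3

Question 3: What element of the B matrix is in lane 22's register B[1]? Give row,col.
L=22=>grp=22>>2=5, tig=22&3=2
[1]=>row 2·2+1+0=5  col grp=5

5,5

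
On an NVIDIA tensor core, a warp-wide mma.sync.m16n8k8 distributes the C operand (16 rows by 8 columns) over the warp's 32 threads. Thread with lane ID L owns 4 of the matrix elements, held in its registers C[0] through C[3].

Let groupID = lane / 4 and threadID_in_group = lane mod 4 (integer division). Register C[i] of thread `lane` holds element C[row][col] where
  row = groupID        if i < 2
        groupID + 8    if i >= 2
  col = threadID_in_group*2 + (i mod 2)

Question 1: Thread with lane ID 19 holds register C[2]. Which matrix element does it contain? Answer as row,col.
lane 19: G=4 (19/4), T=3 (19%4)
i=2: r=4+8=12, c=3*2+0=6

12,6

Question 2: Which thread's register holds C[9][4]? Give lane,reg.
r=9->g=1,rb=1  c=4->t=2,b0=0
L=1*4+2=6  i=1*2+0=2

6,2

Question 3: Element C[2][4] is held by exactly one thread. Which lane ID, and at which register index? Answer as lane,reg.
10,0

r=2->g=2,rb=0  c=4->t=2,b0=0
L=2*4+2=10  i=0*2+0=0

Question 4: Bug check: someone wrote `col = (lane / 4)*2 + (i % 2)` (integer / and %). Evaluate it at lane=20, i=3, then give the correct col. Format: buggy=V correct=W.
`(lane / 4)*2 + (i % 2)`[20,3]→11
20: G=5,T=0
[3] (5+8,0*2+1) = (13,1)
col: 11 vs 1

buggy=11 correct=1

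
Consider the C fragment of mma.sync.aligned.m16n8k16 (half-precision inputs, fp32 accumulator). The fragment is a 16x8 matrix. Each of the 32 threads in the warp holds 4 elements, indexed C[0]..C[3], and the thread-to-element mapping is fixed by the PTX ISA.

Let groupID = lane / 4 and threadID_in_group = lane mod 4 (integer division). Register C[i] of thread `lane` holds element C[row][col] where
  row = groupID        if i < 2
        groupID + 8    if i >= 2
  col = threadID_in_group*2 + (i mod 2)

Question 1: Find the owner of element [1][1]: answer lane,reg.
r=1⇒gr=1,Rb=0  c=1⇒th=0,odd=1
L=1*4+0=4  i=0*2+1=1

4,1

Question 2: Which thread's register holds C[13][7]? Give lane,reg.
r=13⇒gr=5,Rb=1  c=7⇒th=3,odd=1
L=5*4+3=23  i=1*2+1=3

23,3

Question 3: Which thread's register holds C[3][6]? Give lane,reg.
r: 3->gid=3,r8=0  c: 6->tid=3,i&1=0
L=3*4+3=15  i=0*2+0=0

15,0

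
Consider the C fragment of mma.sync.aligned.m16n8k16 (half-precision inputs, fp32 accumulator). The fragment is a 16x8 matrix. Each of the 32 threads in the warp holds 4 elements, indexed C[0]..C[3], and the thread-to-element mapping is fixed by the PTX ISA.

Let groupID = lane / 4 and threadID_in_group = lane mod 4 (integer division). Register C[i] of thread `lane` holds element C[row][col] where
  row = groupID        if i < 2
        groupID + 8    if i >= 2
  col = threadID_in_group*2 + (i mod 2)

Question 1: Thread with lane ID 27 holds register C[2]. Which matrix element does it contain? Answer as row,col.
lane 27: grp=6 (27/4), tig=3 (27%4)
i=2: r=6+8=14, c=3*2+0=6

14,6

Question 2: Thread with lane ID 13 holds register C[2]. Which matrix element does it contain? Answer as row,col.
L=13→G=13>>2=3, T=13&3=1
[2]→row 3+8=11  col 1·2+0=2

11,2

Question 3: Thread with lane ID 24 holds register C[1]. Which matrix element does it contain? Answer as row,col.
6,1

24: grp=6,tig=0
[1] (6+0,0*2+1) = (6,1)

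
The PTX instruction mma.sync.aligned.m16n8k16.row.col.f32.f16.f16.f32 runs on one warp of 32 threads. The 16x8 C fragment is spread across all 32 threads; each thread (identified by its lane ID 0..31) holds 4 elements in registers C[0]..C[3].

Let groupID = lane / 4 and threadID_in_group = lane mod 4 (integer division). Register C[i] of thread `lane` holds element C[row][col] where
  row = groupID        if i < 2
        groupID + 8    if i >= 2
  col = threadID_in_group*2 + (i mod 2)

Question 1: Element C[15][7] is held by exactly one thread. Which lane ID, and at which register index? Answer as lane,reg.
r=15⇒gr=7,Rb=1  c=7⇒th=3,odd=1
L=7*4+3=31  i=1*2+1=3

31,3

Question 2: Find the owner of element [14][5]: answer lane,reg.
r: 14->gid=6,r8=1  c: 5->tid=2,i&1=1
L=6*4+2=26  i=1*2+1=3

26,3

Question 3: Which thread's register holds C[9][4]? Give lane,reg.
6,2

r=9→G=1,rhi=1  c=4→T=2,p=0
L=1*4+2=6  i=1*2+0=2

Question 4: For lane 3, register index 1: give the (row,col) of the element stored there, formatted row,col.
lane 3: grp=0 (3/4), tig=3 (3%4)
i=1: r=0+0=0, c=3*2+1=7

0,7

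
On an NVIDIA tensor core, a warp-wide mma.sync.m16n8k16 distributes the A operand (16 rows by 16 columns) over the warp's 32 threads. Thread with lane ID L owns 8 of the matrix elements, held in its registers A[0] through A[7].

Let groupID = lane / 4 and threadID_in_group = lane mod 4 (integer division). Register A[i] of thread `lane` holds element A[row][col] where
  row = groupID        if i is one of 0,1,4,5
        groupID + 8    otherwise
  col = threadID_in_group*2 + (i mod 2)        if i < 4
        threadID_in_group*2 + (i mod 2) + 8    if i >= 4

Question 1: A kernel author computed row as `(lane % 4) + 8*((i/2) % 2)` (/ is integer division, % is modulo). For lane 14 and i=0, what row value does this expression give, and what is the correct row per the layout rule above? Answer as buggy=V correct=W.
buggy=2 correct=3

`(lane % 4) + 8*((i/2) % 2)`[14,0]->2
L=14->gid=14>>2=3, tid=14&3=2
[0]->row 3+0=3  col 2·2+0+0=4
row: 2 vs 3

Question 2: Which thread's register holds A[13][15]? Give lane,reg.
23,7

r: 13->gid=5,r8=1  c: 15->c8=1,tid=3,i&1=1
L=5*4+3=23  i=1*4+1*2+1=7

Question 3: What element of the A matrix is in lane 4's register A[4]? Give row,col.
1,8

4: grp=1,tig=0
[4] (1+0,0*2+0+8) = (1,8)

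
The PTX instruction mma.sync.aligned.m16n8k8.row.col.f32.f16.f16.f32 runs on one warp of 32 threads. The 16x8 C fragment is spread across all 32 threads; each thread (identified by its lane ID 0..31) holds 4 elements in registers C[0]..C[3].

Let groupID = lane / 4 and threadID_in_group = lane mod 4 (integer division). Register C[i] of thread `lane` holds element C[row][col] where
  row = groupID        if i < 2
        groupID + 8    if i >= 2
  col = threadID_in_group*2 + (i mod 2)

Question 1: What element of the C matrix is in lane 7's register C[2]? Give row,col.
lane 7⇒7/4=1, 7 mod 4=3
i=2  r:1+8⇒9  c:2·3+0⇒6

9,6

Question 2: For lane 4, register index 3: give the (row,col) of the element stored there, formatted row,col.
lane 4->4/4=1, 4 mod 4=0
i=3  r:1+8->9  c:2·0+1->1

9,1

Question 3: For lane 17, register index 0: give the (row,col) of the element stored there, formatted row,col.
4,2

lane 17->17/4=4, 17 mod 4=1
i=0  r:4+0->4  c:2·1+0->2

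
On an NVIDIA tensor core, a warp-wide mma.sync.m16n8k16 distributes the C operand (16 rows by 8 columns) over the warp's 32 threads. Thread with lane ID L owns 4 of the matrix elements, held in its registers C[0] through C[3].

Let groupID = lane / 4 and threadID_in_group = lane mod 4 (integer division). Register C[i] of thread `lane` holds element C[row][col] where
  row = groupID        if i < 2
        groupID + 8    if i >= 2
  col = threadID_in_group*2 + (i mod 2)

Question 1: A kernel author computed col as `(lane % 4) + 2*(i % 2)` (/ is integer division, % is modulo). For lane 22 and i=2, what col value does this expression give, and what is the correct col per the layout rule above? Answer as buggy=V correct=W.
buggy=2 correct=4

`(lane % 4) + 2*(i % 2)`[22,2]->2
lane 22: g=5 (22/4), t=2 (22%4)
i=2: r=5+8=13, c=2*2+0=4
col: 2 vs 4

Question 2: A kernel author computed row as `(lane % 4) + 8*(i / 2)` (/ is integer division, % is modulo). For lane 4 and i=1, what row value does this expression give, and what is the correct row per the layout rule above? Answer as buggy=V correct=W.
`(lane % 4) + 8*(i / 2)`[4,1]⇒0
lane 4: gr=1 (4/4), th=0 (4%4)
i=1: r=1+0=1, c=0*2+1=1
row: 0 vs 1

buggy=0 correct=1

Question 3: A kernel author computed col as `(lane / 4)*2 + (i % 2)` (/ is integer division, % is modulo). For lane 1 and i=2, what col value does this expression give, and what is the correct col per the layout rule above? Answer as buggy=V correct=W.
`(lane / 4)*2 + (i % 2)`[1,2]→0
L=1→G=1>>2=0, T=1&3=1
[2]→row 0+8=8  col 1·2+0=2
col: 0 vs 2

buggy=0 correct=2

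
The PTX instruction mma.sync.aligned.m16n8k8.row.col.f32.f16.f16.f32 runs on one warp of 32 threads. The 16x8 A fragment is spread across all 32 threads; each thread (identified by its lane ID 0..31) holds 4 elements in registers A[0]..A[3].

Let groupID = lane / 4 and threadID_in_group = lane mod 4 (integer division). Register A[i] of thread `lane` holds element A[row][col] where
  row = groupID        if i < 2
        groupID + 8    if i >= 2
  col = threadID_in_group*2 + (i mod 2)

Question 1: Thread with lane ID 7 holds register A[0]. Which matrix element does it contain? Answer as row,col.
1,6

7: G=1,T=3
[0] (1+0,3*2+0) = (1,6)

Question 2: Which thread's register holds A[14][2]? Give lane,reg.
25,2

r=14->g=6,rb=1  c=2->t=1,b0=0
L=6*4+1=25  i=1*2+0=2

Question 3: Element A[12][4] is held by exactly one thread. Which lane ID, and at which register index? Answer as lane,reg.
r:12=>grp=4,rB=1  c:4=>tig=2,lo=0
L=4*4+2=18  i=1*2+0=2

18,2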